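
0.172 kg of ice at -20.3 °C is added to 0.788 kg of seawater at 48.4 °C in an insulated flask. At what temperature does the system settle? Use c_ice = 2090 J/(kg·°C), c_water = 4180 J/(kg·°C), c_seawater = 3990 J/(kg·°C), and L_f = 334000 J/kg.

Let T be the final temperature. ΣQ_i = 0:
ice -20.3→0 °C: 0.172×2090×20.3 = 7297.4; latent heat to melt: 0.172×334000 = 57448; warm the meltwater: 718.96 T; seawater cools: 0.788×3990×(T − 48.4) = 3144.1(T − 48.4)
3863.1 T = 152175 − 64745 = 87430
T ≈ 22.63 °C. Since T > 0 °C, the all-ice-melts assumption holds.

T_f ≈ 22.6 °C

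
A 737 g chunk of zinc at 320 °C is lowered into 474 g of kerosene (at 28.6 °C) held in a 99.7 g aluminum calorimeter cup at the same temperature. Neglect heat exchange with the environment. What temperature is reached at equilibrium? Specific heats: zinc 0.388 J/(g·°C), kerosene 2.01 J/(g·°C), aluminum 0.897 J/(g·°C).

T_f ≈ 91.3 °C

T_f is the heat-capacity-weighted average of the initial temperatures:
T_f = (285.96*320 + 952.74*28.6 + 89.43*28.6) / (285.96 + 952.74 + 89.43)
    = 121312 / 1328.1 ≈ 91.34 °C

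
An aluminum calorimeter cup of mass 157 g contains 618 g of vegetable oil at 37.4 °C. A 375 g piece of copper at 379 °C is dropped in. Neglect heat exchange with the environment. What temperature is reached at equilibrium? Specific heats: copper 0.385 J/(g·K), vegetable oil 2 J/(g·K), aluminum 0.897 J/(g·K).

T_f ≈ 69.8 °C

Setting the total heat transfer to zero:
375×0.385×(T − 379) + 618×2×(T − 37.4) + 157×0.897×(T − 37.4) = 0
144.38(T − 379) + 1236(T − 37.4) + 140.83(T − 37.4) = 0
(144.38 + 1236 + 140.83) T = 144.38×379 + 1236×37.4 + 140.83×37.4
T = 106212/1521.2 ≈ 69.82 °C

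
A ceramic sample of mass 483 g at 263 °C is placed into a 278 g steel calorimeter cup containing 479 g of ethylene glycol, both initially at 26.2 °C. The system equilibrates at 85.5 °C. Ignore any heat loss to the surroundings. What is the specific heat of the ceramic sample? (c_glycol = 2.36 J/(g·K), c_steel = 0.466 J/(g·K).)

c ≈ 0.872 J/(g·K)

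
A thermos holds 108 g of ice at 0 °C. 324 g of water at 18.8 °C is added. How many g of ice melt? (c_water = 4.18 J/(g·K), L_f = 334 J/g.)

m_melted ≈ 76.2 g

Heat available from the water dropping to 0 °C: 324×4.18×18.8 = 25461 J.
Melting all 108 g of ice would need 108×334 = 36072 J.
25461 J < 36072 J, so only part of the ice melts and the system sits at 0 °C.
Mass melted = 25461/334 ≈ 76.23 g.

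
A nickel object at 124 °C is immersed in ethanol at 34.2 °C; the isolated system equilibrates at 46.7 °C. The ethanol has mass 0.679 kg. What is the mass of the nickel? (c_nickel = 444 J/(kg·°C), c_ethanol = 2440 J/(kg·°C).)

m ≈ 0.603 kg

Heat gained plus heat lost sum to zero:
m×444×(46.7 − 124) + 0.679×2440×(46.7 − 34.2) = 0
-34321 m = -20710
m = -20710/-34321 ≈ 0.6034 kg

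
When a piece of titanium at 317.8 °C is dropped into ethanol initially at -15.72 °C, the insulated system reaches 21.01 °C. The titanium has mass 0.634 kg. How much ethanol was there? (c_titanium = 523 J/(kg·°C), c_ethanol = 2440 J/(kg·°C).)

m ≈ 1.1 kg

Heat lost by the titanium = heat gained by the ethanol:
0.634×523×(317.8 − 21.01) = m×2440×(21.01 − (-15.72))
89621 m = 98410  ⇒  m ≈ 1.098 kg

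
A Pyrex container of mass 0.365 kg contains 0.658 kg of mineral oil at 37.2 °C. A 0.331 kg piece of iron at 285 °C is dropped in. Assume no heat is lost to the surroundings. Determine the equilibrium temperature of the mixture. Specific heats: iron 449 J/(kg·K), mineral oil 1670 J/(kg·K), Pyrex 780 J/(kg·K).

T_f is the heat-capacity-weighted average of the initial temperatures:
T_f = (148.62×285 + 1098.9×37.2 + 284.7×37.2) / (148.62 + 1098.9 + 284.7)
    = 93825 / 1532.2 ≈ 61.24 °C

T_f ≈ 61.2 °C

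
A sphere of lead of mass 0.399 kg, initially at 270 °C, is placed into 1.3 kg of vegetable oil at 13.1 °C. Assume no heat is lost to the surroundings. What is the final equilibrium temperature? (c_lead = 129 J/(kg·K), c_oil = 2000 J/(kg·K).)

T_f is the heat-capacity-weighted average of the initial temperatures:
T_f = (51.47×270 + 2600×13.1) / (51.47 + 2600)
    = 47957 / 2651.5 ≈ 18.09 °C

T_f ≈ 18.1 °C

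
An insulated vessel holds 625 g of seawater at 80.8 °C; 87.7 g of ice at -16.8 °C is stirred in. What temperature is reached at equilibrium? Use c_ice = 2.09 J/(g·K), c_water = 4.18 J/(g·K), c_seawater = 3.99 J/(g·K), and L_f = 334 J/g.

Heat gained plus heat lost sum to zero:
ice -16.8→0 °C: 87.7×2.09×16.8 = 3079.3; fusion: m_ice L_f = 87.7×334 = 29292; meltwater 0→T: 87.7×4.18×T = 366.59 T; seawater: 2493.8(T − 80.8)
2860.3 T = 201495 − 32371 = 169124
T ≈ 59.13 °C (positive, so assuming full melt was valid).

T_f ≈ 59.1 °C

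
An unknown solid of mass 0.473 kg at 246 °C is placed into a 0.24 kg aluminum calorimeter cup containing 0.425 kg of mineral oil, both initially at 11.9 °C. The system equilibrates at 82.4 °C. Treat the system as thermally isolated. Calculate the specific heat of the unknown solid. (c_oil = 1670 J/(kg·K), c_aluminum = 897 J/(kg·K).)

Setting the total heat transfer to zero:
0.473·c·(82.4 − 246) + 0.425·1670·(82.4 − 11.9) + 0.24·897·(82.4 − 11.9) = 0
-77.38 c = -65215
c = -65215/-77.38 ≈ 842.8 J/(kg·K)

c ≈ 843 J/(kg·K)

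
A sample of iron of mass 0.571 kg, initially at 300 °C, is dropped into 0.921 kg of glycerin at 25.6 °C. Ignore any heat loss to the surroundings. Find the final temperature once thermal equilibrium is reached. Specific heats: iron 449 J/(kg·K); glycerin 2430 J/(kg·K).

T_f ≈ 53.8 °C

Heat lost by the iron equals heat gained by the glycerin:
0.571×449×(300 − T) = 0.921×2430×(T − 25.6)
256.38(300 − T) = 2238(T − 25.6)
2494.4 T = 134207  ⇒  T ≈ 53.80 °C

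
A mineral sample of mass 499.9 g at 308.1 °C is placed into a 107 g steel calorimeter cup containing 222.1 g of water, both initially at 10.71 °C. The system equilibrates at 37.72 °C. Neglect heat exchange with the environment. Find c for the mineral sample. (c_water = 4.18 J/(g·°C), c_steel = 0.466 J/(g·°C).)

c ≈ 0.195 J/(g·°C)

Setting the total heat transfer to zero:
499.9×c×(37.72 − 308.1) + 222.1×4.18×(37.72 − 10.71) + 107×0.466×(37.72 − 10.71) = 0
-135163 c = -26422
c = -26422/-135163 ≈ 0.1955 J/(g·°C)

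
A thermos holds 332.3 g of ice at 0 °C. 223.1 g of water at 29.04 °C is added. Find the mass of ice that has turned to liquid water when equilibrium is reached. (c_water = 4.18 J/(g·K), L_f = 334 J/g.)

m_melted ≈ 81.1 g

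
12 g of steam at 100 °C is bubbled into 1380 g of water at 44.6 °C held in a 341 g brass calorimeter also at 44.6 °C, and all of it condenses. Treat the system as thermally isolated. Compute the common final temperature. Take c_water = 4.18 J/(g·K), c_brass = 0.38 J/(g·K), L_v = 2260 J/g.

Taking heat into each body as positive, Σ m c ΔT = 0:
latent heat released on condensation: 12·2260 = 27120; condensed water 100 °C→T: 50.16(T − 100); water warms: 1380·4.18·(T − 44.6) = 5768.4(T − 44.6); brass cup: 341·0.38·(T − 44.6) = 129.58(T − 44.6)
5948.1 T = 27120 + 5016 + 263050 = 295186
T ≈ 49.63 °C — below 100 °C, confirming all the steam condensed.

T_f ≈ 49.6 °C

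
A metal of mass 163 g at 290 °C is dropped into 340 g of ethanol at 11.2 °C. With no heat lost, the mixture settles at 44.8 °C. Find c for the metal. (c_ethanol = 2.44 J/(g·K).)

c ≈ 0.697 J/(g·K)

m_s c (T_s − T_f) = m_ethanol c_ethanol (T_f − T_0):
163×c×(290 − 44.8) = 340×2.44×(44.8 − 11.2)
39968 c = 27875  ⇒  c ≈ 0.6974 J/(g·K)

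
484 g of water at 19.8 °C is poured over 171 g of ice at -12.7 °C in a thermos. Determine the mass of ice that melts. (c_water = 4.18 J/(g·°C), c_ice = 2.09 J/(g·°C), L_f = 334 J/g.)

Cooling the water to 0 °C releases 484·4.18·19.8 = 40058 J.
Of that, 171·2.09·12.7 = 4538.9 J goes to bring the ice to 0 °C, leaving 35519 J.
To melt every bit of ice: 171·334 = 57114 J.
35519 J < 57114 J, so only part of the ice melts and the system sits at 0 °C.
m_melt = 35519 / L_f = 106.3 g.

m_melted ≈ 106 g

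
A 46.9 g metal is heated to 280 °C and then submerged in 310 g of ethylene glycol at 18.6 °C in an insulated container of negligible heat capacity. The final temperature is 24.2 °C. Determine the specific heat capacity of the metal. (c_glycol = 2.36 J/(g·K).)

c ≈ 0.341 J/(g·K)

Heat lost by the metal = heat gained by the glycol:
46.9×c×(280 − 24.2) = 310×2.36×(24.2 − 18.6)
11997 c = 4097  ⇒  c ≈ 0.3415 J/(g·K)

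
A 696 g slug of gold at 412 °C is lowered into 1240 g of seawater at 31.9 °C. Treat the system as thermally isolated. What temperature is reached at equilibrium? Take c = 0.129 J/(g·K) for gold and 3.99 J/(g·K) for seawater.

Setting the total heat transfer to zero:
696×0.129×(T − 412) + 1240×3.99×(T − 31.9) = 0
(89.78 + 4947.6) T = 89.78×412 + 4947.6×31.9
T = 194819/5037.4 ≈ 38.67 °C

T_f ≈ 38.7 °C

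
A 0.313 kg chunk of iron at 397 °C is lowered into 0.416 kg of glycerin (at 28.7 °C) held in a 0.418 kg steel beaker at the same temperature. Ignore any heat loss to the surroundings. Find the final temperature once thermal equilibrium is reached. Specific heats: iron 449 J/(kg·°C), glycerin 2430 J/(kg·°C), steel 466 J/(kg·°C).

T_f ≈ 67.1 °C

Energy conservation, ΣQ = 0:
0.313×449×(T − 397) + 0.416×2430×(T − 28.7) + 0.418×466×(T − 28.7) = 0
140.54(T − 397) + 1010.9(T − 28.7) + 194.79(T − 28.7) = 0
(140.54 + 1010.9 + 194.79) T = 140.54×397 + 1010.9×28.7 + 194.79×28.7
T ≈ 67.15 °C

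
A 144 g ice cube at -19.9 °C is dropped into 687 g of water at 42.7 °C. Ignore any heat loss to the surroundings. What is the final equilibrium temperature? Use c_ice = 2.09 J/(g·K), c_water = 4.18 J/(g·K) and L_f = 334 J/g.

T_f ≈ 19.7 °C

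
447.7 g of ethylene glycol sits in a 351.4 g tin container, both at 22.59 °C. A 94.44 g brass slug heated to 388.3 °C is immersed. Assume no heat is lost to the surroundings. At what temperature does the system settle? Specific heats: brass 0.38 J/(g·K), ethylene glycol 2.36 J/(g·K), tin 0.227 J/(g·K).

T_f ≈ 33.8 °C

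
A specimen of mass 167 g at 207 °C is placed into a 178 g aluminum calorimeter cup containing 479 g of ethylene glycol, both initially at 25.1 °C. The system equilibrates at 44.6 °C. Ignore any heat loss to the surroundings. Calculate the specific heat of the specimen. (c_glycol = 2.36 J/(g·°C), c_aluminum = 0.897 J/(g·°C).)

Net heat exchanged in the isolated system is zero:
167×c×(44.6 − 207) + 479×2.36×(44.6 − 25.1) + 178×0.897×(44.6 − 25.1) = 0
-27121 c = -25157
c = -25157/-27121 ≈ 0.9276 J/(g·°C)

c ≈ 0.928 J/(g·°C)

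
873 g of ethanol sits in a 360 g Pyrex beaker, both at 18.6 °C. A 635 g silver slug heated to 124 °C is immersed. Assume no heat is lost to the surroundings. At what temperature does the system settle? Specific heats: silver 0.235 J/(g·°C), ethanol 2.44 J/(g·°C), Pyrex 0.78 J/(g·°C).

T_f ≈ 24.7 °C

T_f = Σ m_i c_i T_i / Σ m_i c_i:
T_f = (149.22·124 + 2130.1·18.6 + 280.8·18.6) / (149.22 + 2130.1 + 280.8)
    = 63347 / 2560.1 ≈ 24.74 °C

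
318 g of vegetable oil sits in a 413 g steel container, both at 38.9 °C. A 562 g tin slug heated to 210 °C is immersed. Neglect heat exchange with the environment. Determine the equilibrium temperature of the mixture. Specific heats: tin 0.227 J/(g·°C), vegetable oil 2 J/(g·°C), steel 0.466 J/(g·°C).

T_f ≈ 61.7 °C

Setting the total heat transfer to zero:
562×0.227×(T − 210) + 318×2×(T − 38.9) + 413×0.466×(T − 38.9) = 0
127.57(T − 210) + 636(T − 38.9) + 192.46(T − 38.9) = 0
956.03 T = 59018
T = 59018/956.03 ≈ 61.73 °C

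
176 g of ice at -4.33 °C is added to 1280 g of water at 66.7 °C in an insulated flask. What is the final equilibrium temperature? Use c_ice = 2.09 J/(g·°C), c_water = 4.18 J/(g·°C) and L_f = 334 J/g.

Energy conservation, ΣQ = 0:
ice -4.33→0 °C: 176×2.09×4.33 = 1592.7
  melt ice: 176×334 = 58784
  meltwater 0→T: 176×4.18×T = 735.68 T
  water cools: 1280×4.18×(T − 66.7) = 5350.4(T − 66.7)
6086.1 T = 356872 − 60377 = 296495
T ≈ 48.72 °C (positive, so assuming full melt was valid).

T_f ≈ 48.7 °C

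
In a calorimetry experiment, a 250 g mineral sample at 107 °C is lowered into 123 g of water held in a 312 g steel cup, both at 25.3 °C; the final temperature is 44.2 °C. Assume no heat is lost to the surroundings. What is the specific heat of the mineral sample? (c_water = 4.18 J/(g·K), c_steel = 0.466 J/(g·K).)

c ≈ 0.794 J/(g·K)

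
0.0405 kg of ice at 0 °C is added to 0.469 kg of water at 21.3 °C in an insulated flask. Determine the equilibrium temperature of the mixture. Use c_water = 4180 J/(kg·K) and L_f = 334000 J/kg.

Let T be the final temperature. ΣQ_i = 0:
melt ice: 0.0405×334000 = 13527; meltwater 0→T: 0.0405×4180×T = 169.29 T; water cools: 0.469×4180×(T − 21.3) = 1960.4(T − 21.3)
2129.7 T = 41757 − 13527 = 28230
T ≈ 13.26 °C. Since T > 0 °C, the all-ice-melts assumption holds.

T_f ≈ 13.3 °C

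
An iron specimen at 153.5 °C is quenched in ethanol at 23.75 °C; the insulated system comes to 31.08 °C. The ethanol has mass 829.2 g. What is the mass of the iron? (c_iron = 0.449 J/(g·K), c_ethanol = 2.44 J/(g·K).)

Heat gained plus heat lost sum to zero:
m×0.449×(31.08 − 153.5) + 829.2×2.44×(31.08 − 23.75) = 0
-54.97 m = -14830
m = -14830/-54.97 ≈ 269.8 g

m ≈ 270 g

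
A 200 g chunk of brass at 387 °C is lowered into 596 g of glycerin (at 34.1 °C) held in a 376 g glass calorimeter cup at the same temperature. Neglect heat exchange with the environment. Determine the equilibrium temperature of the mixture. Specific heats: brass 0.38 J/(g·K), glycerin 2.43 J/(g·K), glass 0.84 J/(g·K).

T_f ≈ 48.7 °C

Setting the total heat transfer to zero:
200*0.38*(T − 387) + 596*2.43*(T − 34.1) + 376*0.84*(T − 34.1) = 0
76(T − 387) + 1448.3(T − 34.1) + 315.84(T − 34.1) = 0
1840.1 T = 89568
T = 89568/1840.1 ≈ 48.68 °C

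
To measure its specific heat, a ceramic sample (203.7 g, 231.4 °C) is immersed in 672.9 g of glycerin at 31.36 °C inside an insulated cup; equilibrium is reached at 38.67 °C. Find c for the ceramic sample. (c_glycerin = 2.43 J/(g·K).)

Heat lost by the ceramic sample = heat gained by the glycerin:
203.7·c·(231.4 − 38.67) = 672.9·2.43·(38.67 − 31.36)
39259 c = 11953  ⇒  c ≈ 0.3045 J/(g·K)

c ≈ 0.304 J/(g·K)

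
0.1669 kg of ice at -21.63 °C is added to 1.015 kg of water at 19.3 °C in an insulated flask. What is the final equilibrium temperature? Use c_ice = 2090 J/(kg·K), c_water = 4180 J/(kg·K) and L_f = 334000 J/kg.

T_f ≈ 3.8 °C

Sum of m c ΔT and latent-heat terms is zero:
warm ice to 0 °C: 0.1669×2090×(0 − (-21.63)) = 7545
  latent heat to melt: 0.1669×334000 = 55745
  meltwater 0→T: 0.1669×4180×T = 697.64 T
  water: 4242.7(T − 19.3)
4940.3 T = 81884 − 63290 = 18595
T ≈ 3.76 °C. Since T > 0 °C, the all-ice-melts assumption holds.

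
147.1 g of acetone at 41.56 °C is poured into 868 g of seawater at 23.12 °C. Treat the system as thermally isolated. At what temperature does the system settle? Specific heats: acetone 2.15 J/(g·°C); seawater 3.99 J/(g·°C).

Heat gained plus heat lost sum to zero:
147.1*2.15*(T − 41.56) + 868*3.99*(T − 23.12) = 0
(316.26 + 3463.3) T = 316.26*41.56 + 3463.3*23.12
T ≈ 24.66 °C

T_f ≈ 24.7 °C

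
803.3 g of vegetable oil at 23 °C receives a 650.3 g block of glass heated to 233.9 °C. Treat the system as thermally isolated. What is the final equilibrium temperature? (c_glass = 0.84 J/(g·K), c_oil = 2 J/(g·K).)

T_f ≈ 76.5 °C

T_f = Σ m_i c_i T_i / Σ m_i c_i:
T_f = (546.25*233.9 + 1606.6*23) / (546.25 + 1606.6)
    = 164720 / 2152.9 ≈ 76.51 °C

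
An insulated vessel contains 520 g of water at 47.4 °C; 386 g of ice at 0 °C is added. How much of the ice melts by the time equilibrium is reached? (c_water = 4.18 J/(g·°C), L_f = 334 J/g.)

Heat available from the water dropping to 0 °C: 520×4.18×47.4 = 103029 J.
To melt every bit of ice: 386×334 = 128924 J.
That's not enough to melt it all — equilibrium is at 0 °C with ice remaining.
m_melt = 103029 / L_f = 308.5 g.

m_melted ≈ 308 g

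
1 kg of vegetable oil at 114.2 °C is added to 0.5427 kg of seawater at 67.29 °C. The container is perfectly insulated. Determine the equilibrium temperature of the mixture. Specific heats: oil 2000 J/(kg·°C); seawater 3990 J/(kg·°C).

T_f ≈ 89.8 °C

Setting the total heat transfer to zero:
1·2000·(T − 114.2) + 0.5427·3990·(T − 67.29) = 0
4165.4 T = 374108
T = 374108/4165.4 ≈ 89.81 °C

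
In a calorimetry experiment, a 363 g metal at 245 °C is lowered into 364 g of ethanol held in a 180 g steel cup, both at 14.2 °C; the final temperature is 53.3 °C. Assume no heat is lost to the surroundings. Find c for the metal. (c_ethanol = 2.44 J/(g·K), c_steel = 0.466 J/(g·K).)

Conservation of energy gives ΣQ = 0:
363·c·(53.3 − 245) + 364·2.44·(53.3 − 14.2) + 180·0.466·(53.3 − 14.2) = 0
-69587 c = -38007
c = -38007/-69587 ≈ 0.5462 J/(g·K)

c ≈ 0.546 J/(g·K)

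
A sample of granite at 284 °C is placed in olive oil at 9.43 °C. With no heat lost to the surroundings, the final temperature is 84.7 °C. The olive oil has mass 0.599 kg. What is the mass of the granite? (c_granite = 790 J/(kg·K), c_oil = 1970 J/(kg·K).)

m ≈ 0.564 kg

|Q_granite| = |Q_oil|:
m×790×(284 − 84.7) = 0.599×1970×(84.7 − 9.43)
157447 m = 88821  ⇒  m ≈ 0.5641 kg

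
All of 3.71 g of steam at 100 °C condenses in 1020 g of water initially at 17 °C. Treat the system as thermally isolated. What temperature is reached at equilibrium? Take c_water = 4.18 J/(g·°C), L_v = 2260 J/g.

Let T be the final temperature. ΣQ_i = 0:
latent heat released on condensation: 3.71×2260 = 8384.6; condensate cools 100→T: 3.71×4.18×(T − 100) = 15.51(T − 100); original water: 4263.6(T − 17)
4279.1 T = 8384.6 + 1550.8 + 72481 = 82417
T ≈ 19.26 °C, under the boiling point, so the assumption holds.

T_f ≈ 19.3 °C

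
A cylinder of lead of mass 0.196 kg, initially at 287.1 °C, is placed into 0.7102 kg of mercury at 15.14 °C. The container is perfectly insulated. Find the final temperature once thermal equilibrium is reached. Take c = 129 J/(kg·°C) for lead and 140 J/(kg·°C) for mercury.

Energy conservation, ΣQ = 0:
0.196·129·(T − 287.1) + 0.7102·140·(T − 15.14) = 0
(25.28 + 99.43) T = 25.28·287.1 + 99.43·15.14
T = 8764.4 / 124.71 = 70.3 °C

T_f ≈ 70.3 °C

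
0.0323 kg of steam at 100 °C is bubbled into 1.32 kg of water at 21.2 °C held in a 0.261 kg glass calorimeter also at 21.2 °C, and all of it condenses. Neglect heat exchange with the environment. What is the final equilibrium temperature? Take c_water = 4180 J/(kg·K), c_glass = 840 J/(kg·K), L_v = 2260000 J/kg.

T_f ≈ 35.4 °C

Net heat exchanged in the isolated system is zero:
latent heat released on condensation: 0.0323×2260000 = 72998; condensed water 100 °C→T: 135.01(T − 100); original water: 5517.6(T − 21.2); glass cup: 0.261×840×(T − 21.2) = 219.24(T − 21.2)
5871.9 T = 72998 + 13501 + 121621 = 208120
T ≈ 35.44 °C (< 100 °C, so full condensation is consistent).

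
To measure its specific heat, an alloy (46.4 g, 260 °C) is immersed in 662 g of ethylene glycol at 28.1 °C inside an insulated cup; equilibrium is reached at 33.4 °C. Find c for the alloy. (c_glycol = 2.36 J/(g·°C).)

c ≈ 0.788 J/(g·°C)

Heat gained plus heat lost sum to zero:
46.4·c·(33.4 − 260) + 662·2.36·(33.4 − 28.1) = 0
-10514 c = -8280.3
c = -8280.3/-10514 ≈ 0.7875 J/(g·°C)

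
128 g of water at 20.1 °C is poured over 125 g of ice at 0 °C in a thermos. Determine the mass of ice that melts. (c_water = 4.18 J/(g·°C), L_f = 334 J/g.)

m_melted ≈ 32.2 g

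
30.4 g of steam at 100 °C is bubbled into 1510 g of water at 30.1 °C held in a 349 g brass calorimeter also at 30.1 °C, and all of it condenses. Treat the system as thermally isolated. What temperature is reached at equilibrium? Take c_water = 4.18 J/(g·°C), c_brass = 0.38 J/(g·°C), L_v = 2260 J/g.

Let T be the final temperature. ΣQ_i = 0:
latent heat released on condensation: 30.4·2260 = 68704
  condensed water 100 °C→T: 127.07(T − 100)
  water warms: 1510·4.18·(T − 30.1) = 6311.8(T − 30.1)
  brass cup: 349·0.38·(T − 30.1) = 132.62(T − 30.1)
6571.5 T = 68704 + 12707 + 193977 = 275388
T ≈ 41.91 °C — below 100 °C, confirming all the steam condensed.

T_f ≈ 41.9 °C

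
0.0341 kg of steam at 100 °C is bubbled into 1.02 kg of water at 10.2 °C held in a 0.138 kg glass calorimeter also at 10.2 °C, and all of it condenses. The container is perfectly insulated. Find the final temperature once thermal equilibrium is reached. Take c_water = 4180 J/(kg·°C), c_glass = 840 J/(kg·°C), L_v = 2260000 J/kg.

Sum of m c ΔT and latent-heat terms is zero:
latent heat released on condensation: 0.0341·2260000 = 77066; condensed water 100 °C→T: 142.54(T − 100); original water: 4263.6(T − 10.2); cup: 115.92(T − 10.2)
4522.1 T = 77066 + 14254 + 44671 = 135991
T ≈ 30.07 °C, under the boiling point, so the assumption holds.

T_f ≈ 30.1 °C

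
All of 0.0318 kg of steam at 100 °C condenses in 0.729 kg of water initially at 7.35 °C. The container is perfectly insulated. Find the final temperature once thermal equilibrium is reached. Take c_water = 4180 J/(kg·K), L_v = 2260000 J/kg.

T_f ≈ 33.8 °C

Heat gained plus heat lost sum to zero:
condense steam: −0.0318×2260000 = −71868
  condensate cools 100→T: 0.0318×4180×(T − 100) = 132.92(T − 100)
  original water: 3047.2(T − 7.35)
3180.1 T = 71868 + 13292 + 22397 = 107557
T ≈ 33.82 °C — below 100 °C, confirming all the steam condensed.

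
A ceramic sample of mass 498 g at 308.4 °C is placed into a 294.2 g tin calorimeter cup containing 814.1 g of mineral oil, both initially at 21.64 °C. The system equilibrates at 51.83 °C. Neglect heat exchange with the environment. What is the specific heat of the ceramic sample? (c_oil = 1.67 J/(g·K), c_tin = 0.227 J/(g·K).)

Setting the total heat transfer to zero:
498×c×(51.83 − 308.4) + 814.1×1.67×(51.83 − 21.64) + 294.2×0.227×(51.83 − 21.64) = 0
-127772 c = -43061
c = -43061/-127772 ≈ 0.337 J/(g·K)

c ≈ 0.337 J/(g·K)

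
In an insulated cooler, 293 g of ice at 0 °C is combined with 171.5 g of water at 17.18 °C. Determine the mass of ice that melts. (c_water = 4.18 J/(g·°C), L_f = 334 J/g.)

Water can give up m c ΔT = 171.5·4.18·17.18 = 12316 J before reaching 0 °C.
Fully melting the ice requires m_ice L_f = 293·334 = 97862 J.
Since 12316 < 97862 J, not all the ice melts; equilibrium is at 0 °C.
m_melt = 12316 / L_f = 36.87 g.

m_melted ≈ 36.9 g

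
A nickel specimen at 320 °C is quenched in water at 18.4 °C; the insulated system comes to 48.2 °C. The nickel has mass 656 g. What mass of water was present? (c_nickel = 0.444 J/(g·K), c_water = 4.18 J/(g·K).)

m ≈ 636 g

Heat gained plus heat lost sum to zero:
656·0.444·(48.2 − 320) + m·4.18·(48.2 − 18.4) = 0
124.56 m = 79166
m = 79166/124.56 ≈ 635.5 g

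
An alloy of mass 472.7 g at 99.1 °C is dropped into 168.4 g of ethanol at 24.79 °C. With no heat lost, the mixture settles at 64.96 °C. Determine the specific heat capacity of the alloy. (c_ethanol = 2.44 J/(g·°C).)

c ≈ 1.02 J/(g·°C)

Net heat exchanged in the isolated system is zero:
472.7×c×(64.96 − 99.1) + 168.4×2.44×(64.96 − 24.79) = 0
-16138 c = -16506
c = -16506/-16138 ≈ 1.023 J/(g·°C)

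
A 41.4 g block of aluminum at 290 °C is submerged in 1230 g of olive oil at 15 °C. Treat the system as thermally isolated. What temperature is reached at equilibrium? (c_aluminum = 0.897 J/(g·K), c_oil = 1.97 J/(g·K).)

With ΣQ=0 the equilibrium temperature is the m·c-weighted mean:
T_f = (37.14·290 + 2423.1·15) / (37.14 + 2423.1)
    = 47116 / 2460.2 ≈ 19.15 °C

T_f ≈ 19.2 °C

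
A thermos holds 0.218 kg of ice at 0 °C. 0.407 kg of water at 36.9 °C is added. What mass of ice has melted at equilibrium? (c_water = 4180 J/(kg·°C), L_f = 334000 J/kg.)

m_melted ≈ 0.188 kg

Heat available from the water dropping to 0 °C: 0.407×4180×36.9 = 62776 J.
To melt every bit of ice: 0.218×334000 = 72812 J.
That's not enough to melt it all — equilibrium is at 0 °C with ice remaining.
m_melt = 62776 / L_f = 0.188 kg.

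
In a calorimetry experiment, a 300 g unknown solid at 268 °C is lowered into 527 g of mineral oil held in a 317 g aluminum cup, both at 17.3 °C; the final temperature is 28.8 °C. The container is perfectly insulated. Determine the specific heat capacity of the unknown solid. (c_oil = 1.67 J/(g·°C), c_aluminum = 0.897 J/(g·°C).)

c ≈ 0.187 J/(g·°C)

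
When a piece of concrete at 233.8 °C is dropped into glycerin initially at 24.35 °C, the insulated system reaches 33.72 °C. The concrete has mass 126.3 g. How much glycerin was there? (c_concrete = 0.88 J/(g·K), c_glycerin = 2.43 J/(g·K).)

|Q_concrete| = |Q_glycerin|:
126.3·0.88·(233.8 − 33.72) = m·2.43·(33.72 − 24.35)
22.77 m = 22238  ⇒  m ≈ 976.7 g

m ≈ 977 g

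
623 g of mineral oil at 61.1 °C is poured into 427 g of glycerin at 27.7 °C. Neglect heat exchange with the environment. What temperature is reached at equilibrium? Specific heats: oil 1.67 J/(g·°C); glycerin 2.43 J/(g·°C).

Conservation of energy gives ΣQ = 0:
623*1.67*(T − 61.1) + 427*2.43*(T − 27.7) = 0
1040.4(T − 61.1) + 1037.6(T − 27.7) = 0
2078 T = 92311
T ≈ 44.42 °C

T_f ≈ 44.4 °C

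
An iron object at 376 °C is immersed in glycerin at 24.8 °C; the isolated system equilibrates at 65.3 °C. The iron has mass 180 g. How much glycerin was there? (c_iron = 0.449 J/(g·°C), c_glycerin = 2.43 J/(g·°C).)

|Q_iron| = |Q_glycerin|:
180·0.449·(376 − 65.3) = m·2.43·(65.3 − 24.8)
98.42 m = 25111  ⇒  m ≈ 255.2 g

m ≈ 255 g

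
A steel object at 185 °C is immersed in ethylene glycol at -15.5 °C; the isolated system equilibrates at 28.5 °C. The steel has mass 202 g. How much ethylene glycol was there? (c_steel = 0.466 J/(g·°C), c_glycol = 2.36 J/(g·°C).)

m ≈ 142 g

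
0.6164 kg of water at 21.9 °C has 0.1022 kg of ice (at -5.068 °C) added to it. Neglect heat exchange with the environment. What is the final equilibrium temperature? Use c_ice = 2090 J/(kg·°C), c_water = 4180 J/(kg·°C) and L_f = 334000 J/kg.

Setting the total heat transfer to zero:
ice -5.068→0 °C: 0.1022·2090·5.068 = 1082.5; melt ice: 0.1022·334000 = 34135; meltwater 0→T: 0.1022·4180·T = 427.2 T; water cools: 0.6164·4180·(T − 21.9) = 2576.6(T − 21.9)
3003.7 T = 56426 − 35217 = 21209
T ≈ 7.06 °C — above 0 °C, consistent with complete melting.

T_f ≈ 7.1 °C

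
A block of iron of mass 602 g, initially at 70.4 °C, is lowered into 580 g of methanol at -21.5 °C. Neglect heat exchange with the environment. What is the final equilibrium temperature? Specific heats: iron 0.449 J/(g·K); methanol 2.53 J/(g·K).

Set heat shed by the hot body equal to heat absorbed by the cold body:
602·0.449·(70.4 − T) = 580·2.53·(T − (-21.5))
270.3(70.4 − T) = 1467.4(T − (-21.5))
1737.7 T = -12520  ⇒  T ≈ -7.21 °C

T_f ≈ -7.2 °C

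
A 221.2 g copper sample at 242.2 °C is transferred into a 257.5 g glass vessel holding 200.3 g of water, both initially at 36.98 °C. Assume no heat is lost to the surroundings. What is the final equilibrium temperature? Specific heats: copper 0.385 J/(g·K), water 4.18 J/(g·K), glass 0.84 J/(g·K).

Setting the total heat transfer to zero:
221.2×0.385×(T − 242.2) + 200.3×4.18×(T − 36.98) + 257.5×0.84×(T − 36.98) = 0
85.16(T − 242.2) + 837.25(T − 36.98) + 216.3(T − 36.98) = 0
(85.16 + 837.25 + 216.3) T = 85.16×242.2 + 837.25×36.98 + 216.3×36.98
T ≈ 52.33 °C

T_f ≈ 52.3 °C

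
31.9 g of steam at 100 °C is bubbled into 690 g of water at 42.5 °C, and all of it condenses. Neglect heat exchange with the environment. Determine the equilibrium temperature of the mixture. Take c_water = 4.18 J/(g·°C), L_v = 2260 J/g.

T_f ≈ 68.9 °C

Taking heat into each body as positive, Σ m c ΔT = 0:
steam→water at 100 °C releases m L_v = 31.9×2260 = 72094
  condensate cools 100→T: 31.9×4.18×(T − 100) = 133.34(T − 100)
  original water: 2884.2(T − 42.5)
3017.5 T = 72094 + 13334 + 122578 = 208007
T ≈ 68.93 °C, under the boiling point, so the assumption holds.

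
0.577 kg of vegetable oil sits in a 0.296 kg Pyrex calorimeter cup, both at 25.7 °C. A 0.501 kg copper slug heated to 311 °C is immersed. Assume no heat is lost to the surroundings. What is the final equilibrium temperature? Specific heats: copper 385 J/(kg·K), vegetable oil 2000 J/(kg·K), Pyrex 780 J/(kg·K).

With ΣQ=0 the equilibrium temperature is the m·c-weighted mean:
T_f = (192.88×311 + 1154×25.7 + 230.88×25.7) / (192.88 + 1154 + 230.88)
    = 95579 / 1577.8 ≈ 60.58 °C

T_f ≈ 60.6 °C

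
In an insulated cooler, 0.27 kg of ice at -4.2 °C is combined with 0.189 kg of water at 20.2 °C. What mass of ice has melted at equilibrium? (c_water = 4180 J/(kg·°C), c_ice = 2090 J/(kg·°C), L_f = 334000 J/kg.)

m_melted ≈ 0.0407 kg

Cooling the water to 0 °C releases 0.189·4180·20.2 = 15958 J.
Warming the ice to 0 °C takes 0.27·2090·4.2 = 2370.1 J, leaving 13588 J for melting.
To melt every bit of ice: 0.27·334000 = 90180 J.
That's not enough to melt it all — equilibrium is at 0 °C with ice remaining.
m_melted·334000 = 13588  ⇒  m_melted ≈ 0.04068 kg.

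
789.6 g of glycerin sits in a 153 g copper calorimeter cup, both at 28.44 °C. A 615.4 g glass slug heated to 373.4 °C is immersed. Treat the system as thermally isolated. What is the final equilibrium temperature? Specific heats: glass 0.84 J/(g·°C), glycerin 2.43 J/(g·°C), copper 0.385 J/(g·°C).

T_f ≈ 99.9 °C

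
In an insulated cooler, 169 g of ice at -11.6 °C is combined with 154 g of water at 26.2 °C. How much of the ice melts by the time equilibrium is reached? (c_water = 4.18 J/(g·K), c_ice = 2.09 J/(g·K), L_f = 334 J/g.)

m_melted ≈ 38.2 g

Cooling the water to 0 °C releases 154·4.18·26.2 = 16865 J.
Warming the ice to 0 °C takes 169·2.09·11.6 = 4097.2 J, leaving 12768 J for melting.
Fully melting the ice requires m_ice L_f = 169·334 = 56446 J.
That's not enough to melt it all — equilibrium is at 0 °C with ice remaining.
Mass melted = 12768/334 ≈ 38.23 g.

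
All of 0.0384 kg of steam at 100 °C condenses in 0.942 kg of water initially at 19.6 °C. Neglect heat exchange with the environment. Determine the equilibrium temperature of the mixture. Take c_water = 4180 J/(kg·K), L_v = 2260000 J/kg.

Conservation of energy gives ΣQ = 0:
latent heat released on condensation: 0.0384·2260000 = 86784; condensed water 100 °C→T: 160.51(T − 100); water warms: 0.942·4180·(T − 19.6) = 3937.6(T − 19.6)
4098.1 T = 86784 + 16051 + 77176 = 180011
T ≈ 43.93 °C — below 100 °C, confirming all the steam condensed.

T_f ≈ 43.9 °C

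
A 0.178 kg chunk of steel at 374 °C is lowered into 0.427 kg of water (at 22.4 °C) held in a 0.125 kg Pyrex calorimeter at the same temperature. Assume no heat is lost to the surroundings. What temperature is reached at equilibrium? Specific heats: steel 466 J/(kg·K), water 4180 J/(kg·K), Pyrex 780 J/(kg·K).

T_f ≈ 37.2 °C

Heat gained plus heat lost sum to zero:
0.178·466·(T − 374) + 0.427·4180·(T − 22.4) + 0.125·780·(T − 22.4) = 0
1965.3 T = 73187
T = 73187/1965.3 ≈ 37.24 °C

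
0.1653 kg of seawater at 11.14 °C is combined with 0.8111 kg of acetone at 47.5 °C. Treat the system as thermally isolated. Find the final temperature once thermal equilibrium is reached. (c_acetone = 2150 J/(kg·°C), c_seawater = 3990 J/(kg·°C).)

Energy conservation, ΣQ = 0:
0.8111*2150*(T − 47.5) + 0.1653*3990*(T − 11.14) = 0
1743.9(T − 47.5) + 659.55(T − 11.14) = 0
2403.4 T = 90181
T ≈ 37.52 °C

T_f ≈ 37.5 °C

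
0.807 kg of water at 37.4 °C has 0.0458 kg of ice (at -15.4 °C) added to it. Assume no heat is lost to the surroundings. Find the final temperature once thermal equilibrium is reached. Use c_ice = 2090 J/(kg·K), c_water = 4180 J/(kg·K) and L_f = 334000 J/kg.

T_f ≈ 30.7 °C

Heat gained plus heat lost sum to zero:
ice -15.4→0 °C: 0.0458×2090×15.4 = 1474.1
  latent heat to melt: 0.0458×334000 = 15297
  meltwater 0→T: 0.0458×4180×T = 191.44 T
  water: 3373.3(T − 37.4)
3564.7 T = 126160 − 16771 = 109389
T ≈ 30.69 °C (positive, so assuming full melt was valid).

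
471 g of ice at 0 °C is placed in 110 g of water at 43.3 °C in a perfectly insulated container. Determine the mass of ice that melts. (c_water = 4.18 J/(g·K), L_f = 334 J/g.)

m_melted ≈ 59.6 g

Heat available from the water dropping to 0 °C: 110×4.18×43.3 = 19909 J.
Melting all 471 g of ice would need 471×334 = 157314 J.
19909 J < 157314 J, so only part of the ice melts and the system sits at 0 °C.
m_melted×334 = 19909  ⇒  m_melted ≈ 59.61 g.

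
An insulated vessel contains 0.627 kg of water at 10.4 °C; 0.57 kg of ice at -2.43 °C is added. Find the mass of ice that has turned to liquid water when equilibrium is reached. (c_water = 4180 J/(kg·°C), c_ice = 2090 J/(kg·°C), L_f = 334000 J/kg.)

m_melted ≈ 0.0729 kg

Cooling the water to 0 °C releases 0.627×4180×10.4 = 27257 J.
Warming the ice to 0 °C takes 0.57×2090×2.43 = 2894.9 J, leaving 24362 J for melting.
Melting all 0.57 kg of ice would need 0.57×334000 = 190380 J.
That's not enough to melt it all — equilibrium is at 0 °C with ice remaining.
m_melt = 24362 / L_f = 0.07294 kg.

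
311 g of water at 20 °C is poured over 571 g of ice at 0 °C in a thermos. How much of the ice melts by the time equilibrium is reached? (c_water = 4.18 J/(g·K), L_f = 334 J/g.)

m_melted ≈ 77.8 g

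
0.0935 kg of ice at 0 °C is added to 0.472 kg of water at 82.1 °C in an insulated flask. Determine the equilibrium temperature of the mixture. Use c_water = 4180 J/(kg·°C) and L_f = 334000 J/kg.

T_f ≈ 55.3 °C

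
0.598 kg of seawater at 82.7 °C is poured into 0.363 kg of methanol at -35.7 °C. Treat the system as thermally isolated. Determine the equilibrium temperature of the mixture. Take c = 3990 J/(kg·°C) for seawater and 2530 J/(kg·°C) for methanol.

T_f ≈ 49.8 °C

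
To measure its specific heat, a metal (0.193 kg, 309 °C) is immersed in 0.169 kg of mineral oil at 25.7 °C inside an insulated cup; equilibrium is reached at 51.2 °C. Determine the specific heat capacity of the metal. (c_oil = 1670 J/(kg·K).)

c ≈ 145 J/(kg·K)

Setting the total heat transfer to zero:
0.193·c·(51.2 − 309) + 0.169·1670·(51.2 − 25.7) = 0
-49.76 c = -7196.9
c = -7196.9/-49.76 ≈ 144.6 J/(kg·K)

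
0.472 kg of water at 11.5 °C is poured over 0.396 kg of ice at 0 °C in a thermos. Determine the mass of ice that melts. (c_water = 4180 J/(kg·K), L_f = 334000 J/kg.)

m_melted ≈ 0.0679 kg

Water can give up m c ΔT = 0.472×4180×11.5 = 22689 J before reaching 0 °C.
Fully melting the ice requires m_ice L_f = 0.396×334000 = 132264 J.
22689 J < 132264 J, so only part of the ice melts and the system sits at 0 °C.
Mass melted = 22689/334000 ≈ 0.06793 kg.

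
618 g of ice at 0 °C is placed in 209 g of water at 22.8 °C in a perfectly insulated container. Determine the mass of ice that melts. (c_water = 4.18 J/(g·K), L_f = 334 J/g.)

m_melted ≈ 59.6 g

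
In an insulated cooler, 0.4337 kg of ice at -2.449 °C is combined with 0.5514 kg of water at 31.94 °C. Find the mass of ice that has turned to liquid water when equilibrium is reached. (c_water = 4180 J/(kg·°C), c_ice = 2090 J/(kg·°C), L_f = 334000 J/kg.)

m_melted ≈ 0.214 kg

Cooling the water to 0 °C releases 0.5514·4180·31.94 = 73617 J.
Of that, 0.4337·2090·2.449 = 2219.9 J goes to bring the ice to 0 °C, leaving 71397 J.
To melt every bit of ice: 0.4337·334000 = 144856 J.
71397 J < 144856 J, so only part of the ice melts and the system sits at 0 °C.
m_melt = 71397 / L_f = 0.2138 kg.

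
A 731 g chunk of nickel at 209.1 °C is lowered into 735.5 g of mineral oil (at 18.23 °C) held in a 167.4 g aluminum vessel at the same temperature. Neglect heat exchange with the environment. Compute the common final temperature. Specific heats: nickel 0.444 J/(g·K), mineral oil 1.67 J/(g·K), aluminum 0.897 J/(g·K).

T_f ≈ 54.6 °C

Taking heat into each body as positive, Σ m c ΔT = 0:
731·0.444·(T − 209.1) + 735.5·1.67·(T − 18.23) + 167.4·0.897·(T − 18.23) = 0
324.56(T − 209.1) + 1228.3(T − 18.23) + 150.16(T − 18.23) = 0
1703 T = 92995
T = 92995/1703 ≈ 54.61 °C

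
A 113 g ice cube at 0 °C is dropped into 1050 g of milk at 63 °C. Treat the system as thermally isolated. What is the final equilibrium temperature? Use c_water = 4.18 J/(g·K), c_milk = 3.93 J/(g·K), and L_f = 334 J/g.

T_f ≈ 48.3 °C

Sum of m c ΔT and latent-heat terms is zero:
latent heat to melt: 113×334 = 37742
  meltwater 0→T: 113×4.18×T = 472.34 T
  milk: 4126.5(T − 63)
4598.8 T = 259970 − 37742 = 222228
T ≈ 48.32 °C — above 0 °C, consistent with complete melting.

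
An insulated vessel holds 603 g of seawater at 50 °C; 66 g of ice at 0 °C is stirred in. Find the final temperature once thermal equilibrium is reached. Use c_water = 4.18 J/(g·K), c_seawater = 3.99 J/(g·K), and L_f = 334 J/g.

Heat gained plus heat lost sum to zero:
melt ice: 66×334 = 22044
  warm the meltwater: 275.88 T
  seawater cools: 603×3.99×(T − 50) = 2406(T − 50)
2681.9 T = 120299 − 22044 = 98255
T ≈ 36.64 °C. Since T > 0 °C, the all-ice-melts assumption holds.

T_f ≈ 36.6 °C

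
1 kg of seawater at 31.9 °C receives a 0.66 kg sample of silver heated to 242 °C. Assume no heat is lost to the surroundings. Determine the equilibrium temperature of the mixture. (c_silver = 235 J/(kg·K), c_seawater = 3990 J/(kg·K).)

Conservation of energy gives ΣQ = 0:
0.66·235·(T − 242) + 1·3990·(T − 31.9) = 0
(155.1 + 3990) T = 155.1·242 + 3990·31.9
T = 164815 / 4145.1 = 39.8 °C

T_f ≈ 39.8 °C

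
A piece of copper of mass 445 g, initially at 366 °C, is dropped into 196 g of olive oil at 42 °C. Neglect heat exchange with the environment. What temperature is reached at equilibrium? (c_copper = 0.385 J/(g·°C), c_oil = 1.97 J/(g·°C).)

T_f = Σ m_i c_i T_i / Σ m_i c_i:
T_f = (171.33·366 + 386.12·42) / (171.33 + 386.12)
    = 78922 / 557.45 ≈ 141.58 °C

T_f ≈ 141.6 °C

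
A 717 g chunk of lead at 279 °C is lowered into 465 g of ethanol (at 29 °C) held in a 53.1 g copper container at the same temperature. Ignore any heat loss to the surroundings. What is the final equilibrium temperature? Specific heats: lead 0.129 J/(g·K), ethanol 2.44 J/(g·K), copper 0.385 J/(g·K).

T_f ≈ 47.5 °C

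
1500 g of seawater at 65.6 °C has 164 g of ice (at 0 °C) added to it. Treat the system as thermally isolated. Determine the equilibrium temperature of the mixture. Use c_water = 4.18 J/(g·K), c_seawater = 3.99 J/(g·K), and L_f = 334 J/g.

Heat gained plus heat lost sum to zero:
melt ice: 164·334 = 54776; meltwater 0→T: 164·4.18·T = 685.52 T; seawater cools: 1500·3.99·(T − 65.6) = 5985(T − 65.6)
6670.5 T = 392616 − 54776 = 337840
T ≈ 50.65 °C. Since T > 0 °C, the all-ice-melts assumption holds.

T_f ≈ 50.6 °C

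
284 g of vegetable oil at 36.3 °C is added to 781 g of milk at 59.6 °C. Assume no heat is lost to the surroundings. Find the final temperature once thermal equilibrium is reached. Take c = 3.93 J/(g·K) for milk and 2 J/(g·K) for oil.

T_f ≈ 56.0 °C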